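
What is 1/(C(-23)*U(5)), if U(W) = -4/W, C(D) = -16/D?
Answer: -115/64 ≈ -1.7969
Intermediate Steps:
1/(C(-23)*U(5)) = 1/((-16/(-23))*(-4/5)) = 1/((-16*(-1/23))*(-4*⅕)) = 1/((16/23)*(-⅘)) = 1/(-64/115) = -115/64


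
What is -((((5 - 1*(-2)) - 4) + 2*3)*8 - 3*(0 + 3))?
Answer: -63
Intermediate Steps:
-((((5 - 1*(-2)) - 4) + 2*3)*8 - 3*(0 + 3)) = -((((5 + 2) - 4) + 6)*8 - 3*3) = -(((7 - 4) + 6)*8 - 9) = -((3 + 6)*8 - 9) = -(9*8 - 9) = -(72 - 9) = -1*63 = -63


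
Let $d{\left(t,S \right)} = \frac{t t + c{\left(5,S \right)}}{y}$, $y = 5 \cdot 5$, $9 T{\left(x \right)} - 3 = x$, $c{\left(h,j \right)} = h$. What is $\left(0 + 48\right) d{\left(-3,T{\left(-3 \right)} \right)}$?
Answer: $\frac{672}{25} \approx 26.88$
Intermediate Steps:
$T{\left(x \right)} = \frac{1}{3} + \frac{x}{9}$
$y = 25$
$d{\left(t,S \right)} = \frac{1}{5} + \frac{t^{2}}{25}$ ($d{\left(t,S \right)} = \frac{t t + 5}{25} = \left(t^{2} + 5\right) \frac{1}{25} = \left(5 + t^{2}\right) \frac{1}{25} = \frac{1}{5} + \frac{t^{2}}{25}$)
$\left(0 + 48\right) d{\left(-3,T{\left(-3 \right)} \right)} = \left(0 + 48\right) \left(\frac{1}{5} + \frac{\left(-3\right)^{2}}{25}\right) = 48 \left(\frac{1}{5} + \frac{1}{25} \cdot 9\right) = 48 \left(\frac{1}{5} + \frac{9}{25}\right) = 48 \cdot \frac{14}{25} = \frac{672}{25}$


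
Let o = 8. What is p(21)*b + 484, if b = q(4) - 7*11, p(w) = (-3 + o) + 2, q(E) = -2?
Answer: -69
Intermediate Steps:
p(w) = 7 (p(w) = (-3 + 8) + 2 = 5 + 2 = 7)
b = -79 (b = -2 - 7*11 = -2 - 77 = -79)
p(21)*b + 484 = 7*(-79) + 484 = -553 + 484 = -69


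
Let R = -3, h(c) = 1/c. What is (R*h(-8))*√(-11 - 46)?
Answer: 3*I*√57/8 ≈ 2.8312*I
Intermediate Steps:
(R*h(-8))*√(-11 - 46) = (-3/(-8))*√(-11 - 46) = (-3*(-⅛))*√(-57) = 3*(I*√57)/8 = 3*I*√57/8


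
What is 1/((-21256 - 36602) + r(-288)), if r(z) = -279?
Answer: -1/58137 ≈ -1.7201e-5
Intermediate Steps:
1/((-21256 - 36602) + r(-288)) = 1/((-21256 - 36602) - 279) = 1/(-57858 - 279) = 1/(-58137) = -1/58137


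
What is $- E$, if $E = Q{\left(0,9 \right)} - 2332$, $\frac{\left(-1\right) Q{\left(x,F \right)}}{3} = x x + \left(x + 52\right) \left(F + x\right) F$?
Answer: $14968$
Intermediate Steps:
$Q{\left(x,F \right)} = - 3 x^{2} - 3 F \left(52 + x\right) \left(F + x\right)$ ($Q{\left(x,F \right)} = - 3 \left(x x + \left(x + 52\right) \left(F + x\right) F\right) = - 3 \left(x^{2} + \left(52 + x\right) \left(F + x\right) F\right) = - 3 \left(x^{2} + F \left(52 + x\right) \left(F + x\right)\right) = - 3 x^{2} - 3 F \left(52 + x\right) \left(F + x\right)$)
$E = -14968$ ($E = \left(- 156 \cdot 9^{2} - 3 \cdot 0^{2} - 1404 \cdot 0 - 27 \cdot 0^{2} - 0 \cdot 9^{2}\right) - 2332 = \left(\left(-156\right) 81 - 0 + 0 - 27 \cdot 0 - 0 \cdot 81\right) - 2332 = \left(-12636 + 0 + 0 + 0 + 0\right) - 2332 = -12636 - 2332 = -14968$)
$- E = \left(-1\right) \left(-14968\right) = 14968$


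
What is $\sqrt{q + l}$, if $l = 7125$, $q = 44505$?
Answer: $\sqrt{51630} \approx 227.22$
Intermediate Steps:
$\sqrt{q + l} = \sqrt{44505 + 7125} = \sqrt{51630}$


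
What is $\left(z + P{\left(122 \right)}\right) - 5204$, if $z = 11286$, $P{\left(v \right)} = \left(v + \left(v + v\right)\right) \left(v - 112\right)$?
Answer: $9742$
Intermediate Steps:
$P{\left(v \right)} = 3 v \left(-112 + v\right)$ ($P{\left(v \right)} = \left(v + 2 v\right) \left(-112 + v\right) = 3 v \left(-112 + v\right)$)
$\left(z + P{\left(122 \right)}\right) - 5204 = \left(11286 + 3 \cdot 122 \left(-112 + 122\right)\right) - 5204 = \left(11286 + 3 \cdot 122 \cdot 10\right) - 5204 = \left(11286 + 3660\right) - 5204 = 14946 - 5204 = 9742$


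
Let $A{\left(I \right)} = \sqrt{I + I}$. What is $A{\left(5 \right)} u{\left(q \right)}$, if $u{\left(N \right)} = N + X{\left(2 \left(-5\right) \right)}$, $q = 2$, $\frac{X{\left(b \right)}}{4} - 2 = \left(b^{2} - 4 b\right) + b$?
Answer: $530 \sqrt{10} \approx 1676.0$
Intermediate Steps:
$X{\left(b \right)} = 8 - 12 b + 4 b^{2}$ ($X{\left(b \right)} = 8 + 4 \left(\left(b^{2} - 4 b\right) + b\right) = 8 + 4 \left(b^{2} - 3 b\right) = 8 + \left(- 12 b + 4 b^{2}\right) = 8 - 12 b + 4 b^{2}$)
$A{\left(I \right)} = \sqrt{2} \sqrt{I}$ ($A{\left(I \right)} = \sqrt{2 I} = \sqrt{2} \sqrt{I}$)
$u{\left(N \right)} = 528 + N$ ($u{\left(N \right)} = N + \left(8 - 12 \cdot 2 \left(-5\right) + 4 \left(2 \left(-5\right)\right)^{2}\right) = N + \left(8 - -120 + 4 \left(-10\right)^{2}\right) = N + \left(8 + 120 + 4 \cdot 100\right) = N + \left(8 + 120 + 400\right) = N + 528 = 528 + N$)
$A{\left(5 \right)} u{\left(q \right)} = \sqrt{2} \sqrt{5} \left(528 + 2\right) = \sqrt{10} \cdot 530 = 530 \sqrt{10}$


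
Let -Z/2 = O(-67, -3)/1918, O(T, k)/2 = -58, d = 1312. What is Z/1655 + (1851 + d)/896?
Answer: 717177653/203154560 ≈ 3.5302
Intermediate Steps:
O(T, k) = -116 (O(T, k) = 2*(-58) = -116)
Z = 116/959 (Z = -(-232)/1918 = -2*(-58/959) = 116/959 ≈ 0.12096)
Z/1655 + (1851 + d)/896 = (116/959)/1655 + (1851 + 1312)/896 = (116/959)*(1/1655) + 3163*(1/896) = 116/1587145 + 3163/896 = 717177653/203154560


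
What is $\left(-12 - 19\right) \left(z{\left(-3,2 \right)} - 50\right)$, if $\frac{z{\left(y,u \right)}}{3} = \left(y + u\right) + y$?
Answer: $1922$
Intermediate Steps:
$z{\left(y,u \right)} = 3 u + 6 y$ ($z{\left(y,u \right)} = 3 \left(\left(y + u\right) + y\right) = 3 \left(\left(u + y\right) + y\right) = 3 \left(u + 2 y\right) = 3 u + 6 y$)
$\left(-12 - 19\right) \left(z{\left(-3,2 \right)} - 50\right) = \left(-12 - 19\right) \left(\left(3 \cdot 2 + 6 \left(-3\right)\right) - 50\right) = - 31 \left(\left(6 - 18\right) - 50\right) = - 31 \left(-12 - 50\right) = \left(-31\right) \left(-62\right) = 1922$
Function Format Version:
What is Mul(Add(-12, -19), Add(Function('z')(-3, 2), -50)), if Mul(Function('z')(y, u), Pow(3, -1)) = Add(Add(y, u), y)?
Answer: 1922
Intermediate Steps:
Function('z')(y, u) = Add(Mul(3, u), Mul(6, y)) (Function('z')(y, u) = Mul(3, Add(Add(y, u), y)) = Mul(3, Add(Add(u, y), y)) = Mul(3, Add(u, Mul(2, y))) = Add(Mul(3, u), Mul(6, y)))
Mul(Add(-12, -19), Add(Function('z')(-3, 2), -50)) = Mul(Add(-12, -19), Add(Add(Mul(3, 2), Mul(6, -3)), -50)) = Mul(-31, Add(Add(6, -18), -50)) = Mul(-31, Add(-12, -50)) = Mul(-31, -62) = 1922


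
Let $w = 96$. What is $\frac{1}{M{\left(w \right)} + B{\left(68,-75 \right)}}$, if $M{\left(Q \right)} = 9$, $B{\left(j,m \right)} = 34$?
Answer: $\frac{1}{43} \approx 0.023256$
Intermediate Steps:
$\frac{1}{M{\left(w \right)} + B{\left(68,-75 \right)}} = \frac{1}{9 + 34} = \frac{1}{43}$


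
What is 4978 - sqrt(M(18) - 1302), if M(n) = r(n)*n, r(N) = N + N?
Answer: 4978 - I*sqrt(654) ≈ 4978.0 - 25.573*I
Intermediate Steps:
r(N) = 2*N
M(n) = 2*n**2 (M(n) = (2*n)*n = 2*n**2)
4978 - sqrt(M(18) - 1302) = 4978 - sqrt(2*18**2 - 1302) = 4978 - sqrt(2*324 - 1302) = 4978 - sqrt(648 - 1302) = 4978 - sqrt(-654) = 4978 - I*sqrt(654)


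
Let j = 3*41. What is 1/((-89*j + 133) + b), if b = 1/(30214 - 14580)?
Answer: -15634/169066075 ≈ -9.2473e-5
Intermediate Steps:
j = 123
b = 1/15634 ≈ 6.3963e-5
1/((-89*j + 133) + b) = 1/((-89*123 + 133) + 1/15634) = 1/((-10947 + 133) + 1/15634) = 1/(-10814 + 1/15634) = 1/(-169066075/15634) = -15634/169066075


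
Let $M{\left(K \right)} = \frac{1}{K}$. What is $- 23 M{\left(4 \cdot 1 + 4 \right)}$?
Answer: $- \frac{23}{8} \approx -2.875$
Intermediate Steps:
$- 23 M{\left(4 \cdot 1 + 4 \right)} = - \frac{23}{4 \cdot 1 + 4} = - \frac{23}{4 + 4} = - \frac{23}{8}$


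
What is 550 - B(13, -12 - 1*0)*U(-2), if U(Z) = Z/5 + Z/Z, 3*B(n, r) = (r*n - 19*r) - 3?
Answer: 2681/5 ≈ 536.20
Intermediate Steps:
B(n, r) = -1 - 19*r/3 + n*r/3 (B(n, r) = ((r*n - 19*r) - 3)/3 = ((n*r - 19*r) - 3)/3 = ((-19*r + n*r) - 3)/3 = (-3 - 19*r + n*r)/3 = -1 - 19*r/3 + n*r/3)
U(Z) = 1 + Z/5 (U(Z) = Z*(⅕) + 1 = Z/5 + 1 = 1 + Z/5)
550 - B(13, -12 - 1*0)*U(-2) = 550 - (-1 - 19*(-12 - 1*0)/3 + (⅓)*13*(-12 - 1*0))*(1 + (⅕)*(-2)) = 550 - (-1 - 19*(-12 + 0)/3 + (⅓)*13*(-12 + 0))*(1 - ⅖) = 550 - (-1 - 19/3*(-12) + (⅓)*13*(-12))*3/5 = 550 - (-1 + 76 - 52)*3/5 = 550 - 23*3/5 = 550 - 1*69/5 = 550 - 69/5 = 2681/5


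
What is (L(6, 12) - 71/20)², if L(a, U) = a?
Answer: 2401/400 ≈ 6.0025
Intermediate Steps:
(L(6, 12) - 71/20)² = (6 - 71/20)² = (49/20)² = 2401/400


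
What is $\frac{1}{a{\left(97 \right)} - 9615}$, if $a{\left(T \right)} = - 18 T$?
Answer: $- \frac{1}{11361} \approx -8.802 \cdot 10^{-5}$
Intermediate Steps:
$\frac{1}{a{\left(97 \right)} - 9615} = \frac{1}{\left(-18\right) 97 - 9615} = \frac{1}{-1746 - 9615} = \frac{1}{-11361} = - \frac{1}{11361}$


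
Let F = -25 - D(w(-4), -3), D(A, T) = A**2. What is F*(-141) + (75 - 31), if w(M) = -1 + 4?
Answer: 4838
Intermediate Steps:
w(M) = 3
F = -34 (F = -25 - 1*3**2 = -25 - 1*9 = -25 - 9 = -34)
F*(-141) + (75 - 31) = -34*(-141) + (75 - 31) = 4794 + 44 = 4838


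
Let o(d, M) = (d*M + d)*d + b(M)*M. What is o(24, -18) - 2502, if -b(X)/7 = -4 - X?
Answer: -10530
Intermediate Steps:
b(X) = 28 + 7*X (b(X) = -7*(-4 - X) = 28 + 7*X)
o(d, M) = M*(28 + 7*M) + d*(d + M*d) (o(d, M) = (d*M + d)*d + (28 + 7*M)*M = (M*d + d)*d + M*(28 + 7*M) = (d + M*d)*d + M*(28 + 7*M) = d*(d + M*d) + M*(28 + 7*M) = M*(28 + 7*M) + d*(d + M*d))
o(24, -18) - 2502 = (24² - 18*24² + 7*(-18)*(4 - 18)) - 2502 = (576 - 18*576 + 7*(-18)*(-14)) - 2502 = (576 - 10368 + 1764) - 2502 = -8028 - 2502 = -10530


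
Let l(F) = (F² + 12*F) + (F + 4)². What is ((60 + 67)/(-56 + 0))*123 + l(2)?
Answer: -12037/56 ≈ -214.95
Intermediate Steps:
l(F) = F² + (4 + F)² + 12*F (l(F) = (F² + 12*F) + (4 + F)² = F² + (4 + F)² + 12*F)
((60 + 67)/(-56 + 0))*123 + l(2) = ((60 + 67)/(-56 + 0))*123 + (16 + 2*2² + 20*2) = (127/(-56))*123 + (16 + 2*4 + 40) = (127*(-1/56))*123 + (16 + 8 + 40) = -127/56*123 + 64 = -15621/56 + 64 = -12037/56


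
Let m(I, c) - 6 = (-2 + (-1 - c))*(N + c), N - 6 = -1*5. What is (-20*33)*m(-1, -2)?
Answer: -4620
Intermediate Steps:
N = 1 (N = 6 - 1*5 = 6 - 5 = 1)
m(I, c) = 6 + (1 + c)*(-3 - c) (m(I, c) = 6 + (-2 + (-1 - c))*(1 + c) = 6 + (-3 - c)*(1 + c) = 6 + (1 + c)*(-3 - c))
(-20*33)*m(-1, -2) = (-20*33)*(3 - 1*(-2)² - 4*(-2)) = -660*(3 - 1*4 + 8) = -660*(3 - 4 + 8) = -660*7 = -4620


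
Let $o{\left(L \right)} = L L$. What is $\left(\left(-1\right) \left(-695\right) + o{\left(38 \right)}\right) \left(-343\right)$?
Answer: $-733677$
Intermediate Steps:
$o{\left(L \right)} = L^{2}$
$\left(\left(-1\right) \left(-695\right) + o{\left(38 \right)}\right) \left(-343\right) = \left(\left(-1\right) \left(-695\right) + 38^{2}\right) \left(-343\right) = \left(695 + 1444\right) \left(-343\right) = 2139 \left(-343\right) = -733677$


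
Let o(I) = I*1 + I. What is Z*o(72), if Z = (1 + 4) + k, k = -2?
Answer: 432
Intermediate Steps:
o(I) = 2*I (o(I) = I + I = 2*I)
Z = 3 (Z = (1 + 4) - 2 = 5 - 2 = 3)
Z*o(72) = 3*(2*72) = 3*144 = 432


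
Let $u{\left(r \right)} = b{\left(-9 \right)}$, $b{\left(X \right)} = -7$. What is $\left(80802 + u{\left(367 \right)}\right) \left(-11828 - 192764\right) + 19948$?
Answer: $-16529990692$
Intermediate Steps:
$u{\left(r \right)} = -7$
$\left(80802 + u{\left(367 \right)}\right) \left(-11828 - 192764\right) + 19948 = \left(80802 - 7\right) \left(-11828 - 192764\right) + 19948 = 80795 \left(-204592\right) + 19948 = -16530010640 + 19948 = -16529990692$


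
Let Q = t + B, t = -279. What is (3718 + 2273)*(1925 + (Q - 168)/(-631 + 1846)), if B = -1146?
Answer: 172872302/15 ≈ 1.1525e+7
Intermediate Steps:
Q = -1425 (Q = -279 - 1146 = -1425)
(3718 + 2273)*(1925 + (Q - 168)/(-631 + 1846)) = (3718 + 2273)*(1925 + (-1425 - 168)/(-631 + 1846)) = 5991*(1925 - 1593/1215) = 5991*(1925 - 1593*1/1215) = 5991*(1925 - 59/45) = 5991*(86566/45) = 172872302/15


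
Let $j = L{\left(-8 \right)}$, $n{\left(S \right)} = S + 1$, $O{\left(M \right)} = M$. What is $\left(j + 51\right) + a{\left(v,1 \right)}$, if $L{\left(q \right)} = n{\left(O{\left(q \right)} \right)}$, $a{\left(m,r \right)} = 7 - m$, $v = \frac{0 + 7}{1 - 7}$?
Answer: $\frac{313}{6} \approx 52.167$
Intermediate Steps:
$v = - \frac{7}{6}$ ($v = \frac{7}{-6} = 7 \left(- \frac{1}{6}\right) = - \frac{7}{6} \approx -1.1667$)
$n{\left(S \right)} = 1 + S$
$L{\left(q \right)} = 1 + q$
$j = -7$ ($j = 1 - 8 = -7$)
$\left(j + 51\right) + a{\left(v,1 \right)} = \left(-7 + 51\right) + \left(7 - - \frac{7}{6}\right) = 44 + \left(7 + \frac{7}{6}\right) = 44 + \frac{49}{6} = \frac{313}{6}$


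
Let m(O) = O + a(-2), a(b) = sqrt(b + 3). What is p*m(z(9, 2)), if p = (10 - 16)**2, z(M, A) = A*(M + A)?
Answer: 828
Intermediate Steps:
a(b) = sqrt(3 + b)
z(M, A) = A*(A + M)
m(O) = 1 + O (m(O) = O + sqrt(3 - 2) = O + sqrt(1) = O + 1 = 1 + O)
p = 36 (p = (-6)**2 = 36)
p*m(z(9, 2)) = 36*(1 + 2*(2 + 9)) = 36*(1 + 2*11) = 36*(1 + 22) = 36*23 = 828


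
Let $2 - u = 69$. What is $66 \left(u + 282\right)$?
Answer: $14190$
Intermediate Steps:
$u = -67$ ($u = 2 - 69 = -67$)
$66 \left(u + 282\right) = 66 \left(-67 + 282\right) = 66 \cdot 215 = 14190$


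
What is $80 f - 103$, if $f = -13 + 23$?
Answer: $697$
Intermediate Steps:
$f = 10$
$80 f - 103 = 80 \cdot 10 - 103 = 800 - 103 = 697$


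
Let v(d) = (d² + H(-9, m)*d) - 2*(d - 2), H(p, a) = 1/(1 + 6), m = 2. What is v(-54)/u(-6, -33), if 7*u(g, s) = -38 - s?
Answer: -21142/5 ≈ -4228.4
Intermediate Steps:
u(g, s) = -38/7 - s/7 (u(g, s) = (-38 - s)/7 = -38/7 - s/7)
H(p, a) = ⅐ (H(p, a) = 1/7 = ⅐)
v(d) = 4 + d² - 13*d/7 (v(d) = (d² + d/7) - 2*(d - 2) = (d² + d/7) - 2*(-2 + d) = (d² + d/7) + (4 - 2*d) = 4 + d² - 13*d/7)
v(-54)/u(-6, -33) = (4 + (-54)² - 13/7*(-54))/(-38/7 - ⅐*(-33)) = (4 + 2916 + 702/7)/(-38/7 + 33/7) = 21142/(7*(-5/7)) = (21142/7)*(-7/5) = -21142/5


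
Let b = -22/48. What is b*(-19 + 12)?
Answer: 77/24 ≈ 3.2083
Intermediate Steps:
b = -11/24 (b = -22*1/48 = -11/24 ≈ -0.45833)
b*(-19 + 12) = -11*(-19 + 12)/24 = -11/24*(-7) = 77/24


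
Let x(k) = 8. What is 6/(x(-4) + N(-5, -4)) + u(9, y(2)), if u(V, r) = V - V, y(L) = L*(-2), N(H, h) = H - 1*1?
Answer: 3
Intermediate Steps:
N(H, h) = -1 + H (N(H, h) = H - 1 = -1 + H)
y(L) = -2*L
u(V, r) = 0
6/(x(-4) + N(-5, -4)) + u(9, y(2)) = 6/(8 + (-1 - 5)) + 0 = 6/(8 - 6) + 0 = 6/2 + 0 = (½)*6 + 0 = 3 + 0 = 3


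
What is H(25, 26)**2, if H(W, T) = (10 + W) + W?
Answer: 3600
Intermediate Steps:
H(W, T) = 10 + 2*W
H(25, 26)**2 = (10 + 2*25)**2 = (10 + 50)**2 = 60**2 = 3600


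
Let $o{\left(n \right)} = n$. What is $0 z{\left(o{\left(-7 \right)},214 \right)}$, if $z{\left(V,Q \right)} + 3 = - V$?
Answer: $0$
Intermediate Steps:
$z{\left(V,Q \right)} = -3 - V$
$0 z{\left(o{\left(-7 \right)},214 \right)} = 0 \left(-3 - -7\right) = 0 \left(-3 + 7\right) = 0 \cdot 4 = 0$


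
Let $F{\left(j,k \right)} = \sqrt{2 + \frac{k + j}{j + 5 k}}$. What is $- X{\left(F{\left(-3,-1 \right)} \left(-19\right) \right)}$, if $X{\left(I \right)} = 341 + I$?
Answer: $-341 + \frac{19 \sqrt{10}}{2} \approx -310.96$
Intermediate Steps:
$F{\left(j,k \right)} = \sqrt{2 + \frac{j + k}{j + 5 k}}$
$- X{\left(F{\left(-3,-1 \right)} \left(-19\right) \right)} = - (341 + \sqrt{\frac{3 \left(-3\right) + 11 \left(-1\right)}{-3 + 5 \left(-1\right)}} \left(-19\right)) = - (341 + \sqrt{\frac{-9 - 11}{-3 - 5}} \left(-19\right)) = - (341 + \sqrt{\frac{1}{-8} \left(-20\right)} \left(-19\right)) = - (341 + \sqrt{\left(- \frac{1}{8}\right) \left(-20\right)} \left(-19\right)) = - (341 + \sqrt{\frac{5}{2}} \left(-19\right)) = - (341 + \frac{\sqrt{10}}{2} \left(-19\right)) = - (341 - \frac{19 \sqrt{10}}{2}) = -341 + \frac{19 \sqrt{10}}{2}$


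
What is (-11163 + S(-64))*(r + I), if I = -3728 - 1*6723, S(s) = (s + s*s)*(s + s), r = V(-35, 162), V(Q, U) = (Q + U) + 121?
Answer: 5379623577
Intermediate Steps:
V(Q, U) = 121 + Q + U
r = 248 (r = 121 - 35 + 162 = 248)
S(s) = 2*s*(s + s²) (S(s) = (s + s²)*(2*s) = 2*s*(s + s²))
I = -10451 (I = -3728 - 6723 = -10451)
(-11163 + S(-64))*(r + I) = (-11163 + 2*(-64)²*(1 - 64))*(248 - 10451) = (-11163 + 2*4096*(-63))*(-10203) = (-11163 - 516096)*(-10203) = -527259*(-10203) = 5379623577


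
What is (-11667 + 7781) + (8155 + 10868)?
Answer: 15137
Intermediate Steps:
(-11667 + 7781) + (8155 + 10868) = -3886 + 19023 = 15137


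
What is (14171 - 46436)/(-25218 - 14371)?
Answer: 32265/39589 ≈ 0.81500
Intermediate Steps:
(14171 - 46436)/(-25218 - 14371) = -32265/(-39589) = -32265*(-1/39589) = 32265/39589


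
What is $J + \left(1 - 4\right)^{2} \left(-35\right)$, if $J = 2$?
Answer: $-313$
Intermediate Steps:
$J + \left(1 - 4\right)^{2} \left(-35\right) = 2 + \left(1 - 4\right)^{2} \left(-35\right) = 2 + \left(-3\right)^{2} \left(-35\right) = 2 + 9 \left(-35\right) = 2 - 315 = -313$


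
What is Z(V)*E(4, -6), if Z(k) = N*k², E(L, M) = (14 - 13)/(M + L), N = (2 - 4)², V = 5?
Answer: -50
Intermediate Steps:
N = 4 (N = (-2)² = 4)
E(L, M) = 1/(L + M)
Z(k) = 4*k²
Z(V)*E(4, -6) = (4*5²)/(4 - 6) = (4*25)/(-2) = 100*(-½) = -50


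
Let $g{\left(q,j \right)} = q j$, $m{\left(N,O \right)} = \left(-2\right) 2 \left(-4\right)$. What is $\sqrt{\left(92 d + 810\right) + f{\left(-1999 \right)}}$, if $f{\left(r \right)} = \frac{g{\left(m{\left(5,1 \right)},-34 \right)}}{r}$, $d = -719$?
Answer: $\frac{i \sqrt{261089625882}}{1999} \approx 255.61 i$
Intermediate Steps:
$m{\left(N,O \right)} = 16$ ($m{\left(N,O \right)} = \left(-4\right) \left(-4\right) = 16$)
$g{\left(q,j \right)} = j q$
$f{\left(r \right)} = - \frac{544}{r}$ ($f{\left(r \right)} = \frac{\left(-34\right) 16}{r} = - \frac{544}{r}$)
$\sqrt{\left(92 d + 810\right) + f{\left(-1999 \right)}} = \sqrt{\left(92 \left(-719\right) + 810\right) - \frac{544}{-1999}} = \sqrt{\left(-66148 + 810\right) - - \frac{544}{1999}} = \sqrt{-65338 + \frac{544}{1999}} = \sqrt{- \frac{130610118}{1999}} = \frac{i \sqrt{261089625882}}{1999}$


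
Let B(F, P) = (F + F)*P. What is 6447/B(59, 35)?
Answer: 921/590 ≈ 1.5610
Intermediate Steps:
B(F, P) = 2*F*P (B(F, P) = (2*F)*P = 2*F*P)
6447/B(59, 35) = 6447/((2*59*35)) = 6447/4130 = 6447*(1/4130) = 921/590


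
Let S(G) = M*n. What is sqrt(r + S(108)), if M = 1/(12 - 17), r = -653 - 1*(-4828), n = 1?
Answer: 7*sqrt(2130)/5 ≈ 64.613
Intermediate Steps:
r = 4175 (r = -653 + 4828 = 4175)
M = -1/5 (M = 1/(-5) = -1/5 ≈ -0.20000)
S(G) = -1/5 (S(G) = -1/5*1 = -1/5)
sqrt(r + S(108)) = sqrt(4175 - 1/5) = sqrt(20874/5) = 7*sqrt(2130)/5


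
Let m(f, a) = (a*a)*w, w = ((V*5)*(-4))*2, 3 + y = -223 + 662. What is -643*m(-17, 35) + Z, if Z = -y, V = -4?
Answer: -126028436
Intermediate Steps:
y = 436 (y = -3 + (-223 + 662) = -3 + 439 = 436)
w = 160 (w = (-4*5*(-4))*2 = -20*(-4)*2 = 80*2 = 160)
m(f, a) = 160*a**2 (m(f, a) = (a*a)*160 = a**2*160 = 160*a**2)
Z = -436 (Z = -1*436 = -436)
-643*m(-17, 35) + Z = -102880*35**2 - 436 = -102880*1225 - 436 = -643*196000 - 436 = -126028000 - 436 = -126028436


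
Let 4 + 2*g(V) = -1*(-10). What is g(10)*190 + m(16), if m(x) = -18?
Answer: 552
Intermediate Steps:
g(V) = 3 (g(V) = -2 + (-1*(-10))/2 = -2 + (1/2)*10 = -2 + 5 = 3)
g(10)*190 + m(16) = 3*190 - 18 = 570 - 18 = 552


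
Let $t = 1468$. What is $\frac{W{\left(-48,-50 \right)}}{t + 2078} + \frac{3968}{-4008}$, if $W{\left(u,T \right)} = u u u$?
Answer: $- \frac{3175856}{98697} \approx -32.178$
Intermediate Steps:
$W{\left(u,T \right)} = u^{3}$ ($W{\left(u,T \right)} = u^{2} u = u^{3}$)
$\frac{W{\left(-48,-50 \right)}}{t + 2078} + \frac{3968}{-4008} = \frac{\left(-48\right)^{3}}{1468 + 2078} + \frac{3968}{-4008} = - \frac{110592}{3546} + 3968 \left(- \frac{1}{4008}\right) = \left(-110592\right) \frac{1}{3546} - \frac{496}{501} = - \frac{6144}{197} - \frac{496}{501} = - \frac{3175856}{98697}$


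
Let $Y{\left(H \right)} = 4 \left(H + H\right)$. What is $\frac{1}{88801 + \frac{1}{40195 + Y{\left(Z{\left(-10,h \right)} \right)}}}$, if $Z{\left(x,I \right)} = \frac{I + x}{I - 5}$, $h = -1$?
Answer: $\frac{120629}{10711975832} \approx 1.1261 \cdot 10^{-5}$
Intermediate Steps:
$Z{\left(x,I \right)} = \frac{I + x}{-5 + I}$
$Y{\left(H \right)} = 8 H$ ($Y{\left(H \right)} = 4 \cdot 2 H = 8 H$)
$\frac{1}{88801 + \frac{1}{40195 + Y{\left(Z{\left(-10,h \right)} \right)}}} = \frac{1}{88801 + \frac{1}{40195 + 8 \frac{-1 - 10}{-5 - 1}}} = \frac{1}{88801 + \frac{1}{40195 + 8 \frac{1}{-6} \left(-11\right)}} = \frac{1}{88801 + \frac{1}{40195 + 8 \left(\left(- \frac{1}{6}\right) \left(-11\right)\right)}} = \frac{1}{88801 + \frac{1}{40195 + 8 \cdot \frac{11}{6}}} = \frac{1}{88801 + \frac{1}{40195 + \frac{44}{3}}} = \frac{1}{88801 + \frac{1}{\frac{120629}{3}}} = \frac{1}{88801 + \frac{3}{120629}} = \frac{1}{\frac{10711975832}{120629}} = \frac{120629}{10711975832}$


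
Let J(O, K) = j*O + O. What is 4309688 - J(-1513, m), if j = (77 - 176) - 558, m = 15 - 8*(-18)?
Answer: 3317160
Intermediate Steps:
m = 159 (m = 15 + 144 = 159)
j = -657 (j = -99 - 558 = -657)
J(O, K) = -656*O (J(O, K) = -657*O + O = -656*O)
4309688 - J(-1513, m) = 4309688 - (-656)*(-1513) = 4309688 - 1*992528 = 4309688 - 992528 = 3317160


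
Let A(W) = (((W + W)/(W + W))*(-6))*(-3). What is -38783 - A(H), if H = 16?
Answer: -38801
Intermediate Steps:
A(W) = 18 (A(W) = (((2*W)/((2*W)))*(-6))*(-3) = (((2*W)*(1/(2*W)))*(-6))*(-3) = (1*(-6))*(-3) = -6*(-3) = 18)
-38783 - A(H) = -38783 - 1*18 = -38783 - 18 = -38801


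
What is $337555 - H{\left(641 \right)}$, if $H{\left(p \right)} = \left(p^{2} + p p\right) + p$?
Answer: $-484848$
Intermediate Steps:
$H{\left(p \right)} = p + 2 p^{2}$ ($H{\left(p \right)} = \left(p^{2} + p^{2}\right) + p = 2 p^{2} + p = p + 2 p^{2}$)
$337555 - H{\left(641 \right)} = 337555 - 641 \left(1 + 2 \cdot 641\right) = 337555 - 641 \left(1 + 1282\right) = 337555 - 641 \cdot 1283 = 337555 - 822403 = -484848$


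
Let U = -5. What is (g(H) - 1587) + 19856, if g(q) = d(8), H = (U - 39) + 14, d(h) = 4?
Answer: 18273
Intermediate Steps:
H = -30 (H = (-5 - 39) + 14 = -44 + 14 = -30)
g(q) = 4
(g(H) - 1587) + 19856 = (4 - 1587) + 19856 = -1583 + 19856 = 18273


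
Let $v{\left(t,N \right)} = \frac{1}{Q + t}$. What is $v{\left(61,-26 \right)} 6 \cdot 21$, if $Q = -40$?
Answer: $6$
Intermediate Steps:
$v{\left(t,N \right)} = \frac{1}{-40 + t}$
$v{\left(61,-26 \right)} 6 \cdot 21 = \frac{6 \cdot 21}{-40 + 61} = \frac{1}{21} \cdot 126 = 6$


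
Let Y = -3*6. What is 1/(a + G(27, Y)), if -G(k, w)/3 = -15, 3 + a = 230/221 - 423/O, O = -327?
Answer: 24089/1067969 ≈ 0.022556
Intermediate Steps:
a = -16036/24089 (a = -3 + (230/221 - 423/(-327)) = -3 + (230*(1/221) - 423*(-1/327)) = -3 + (230/221 + 141/109) = -3 + 56231/24089 = -16036/24089 ≈ -0.66570)
Y = -18
G(k, w) = 45 (G(k, w) = -3*(-15) = 45)
1/(a + G(27, Y)) = 1/(-16036/24089 + 45) = 1/(1067969/24089) = 24089/1067969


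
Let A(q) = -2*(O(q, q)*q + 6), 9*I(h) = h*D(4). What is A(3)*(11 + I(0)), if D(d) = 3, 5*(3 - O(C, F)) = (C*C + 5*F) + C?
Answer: 132/5 ≈ 26.400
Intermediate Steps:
O(C, F) = 3 - F - C/5 - C²/5 (O(C, F) = 3 - ((C*C + 5*F) + C)/5 = 3 - ((C² + 5*F) + C)/5 = 3 - (C + C² + 5*F)/5 = 3 + (-F - C/5 - C²/5) = 3 - F - C/5 - C²/5)
I(h) = h/3 (I(h) = (h*3)/9 = (3*h)/9 = h/3)
A(q) = -12 - 2*q*(3 - 6*q/5 - q²/5) (A(q) = -2*((3 - q - q/5 - q²/5)*q + 6) = -2*((3 - 6*q/5 - q²/5)*q + 6) = -2*(q*(3 - 6*q/5 - q²/5) + 6) = -2*(6 + q*(3 - 6*q/5 - q²/5)) = -12 - 2*q*(3 - 6*q/5 - q²/5))
A(3)*(11 + I(0)) = (-12 + (⅖)*3*(-15 + 3² + 6*3))*(11 + (⅓)*0) = (-12 + (⅖)*3*(-15 + 9 + 18))*(11 + 0) = (-12 + (⅖)*3*12)*11 = (-12 + 72/5)*11 = (12/5)*11 = 132/5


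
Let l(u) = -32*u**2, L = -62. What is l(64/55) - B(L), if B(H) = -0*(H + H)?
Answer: -131072/3025 ≈ -43.330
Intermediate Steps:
B(H) = 0 (B(H) = -0*2*H = -6*0 = 0)
l(64/55) - B(L) = -32*(64/55)**2 - 1*0 = -32*(64*(1/55))**2 + 0 = -32*(64/55)**2 + 0 = -32*4096/3025 + 0 = -131072/3025 + 0 = -131072/3025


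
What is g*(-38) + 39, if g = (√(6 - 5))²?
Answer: 1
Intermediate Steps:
g = 1 (g = (√1)² = 1² = 1)
g*(-38) + 39 = 1*(-38) + 39 = -38 + 39 = 1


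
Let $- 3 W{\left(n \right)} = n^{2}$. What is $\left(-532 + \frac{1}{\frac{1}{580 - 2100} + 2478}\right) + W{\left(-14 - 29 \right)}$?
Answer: $- \frac{12975791195}{11299677} \approx -1148.3$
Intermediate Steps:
$W{\left(n \right)} = - \frac{n^{2}}{3}$
$\left(-532 + \frac{1}{\frac{1}{580 - 2100} + 2478}\right) + W{\left(-14 - 29 \right)} = \left(-532 + \frac{1}{\frac{1}{580 - 2100} + 2478}\right) - \frac{\left(-14 - 29\right)^{2}}{3} = \left(-532 + \frac{1}{\frac{1}{580 - 2100} + 2478}\right) - \frac{\left(-43\right)^{2}}{3} = \left(-532 + \frac{1}{\frac{1}{-1520} + 2478}\right) - \frac{1849}{3} = \left(-532 + \frac{1}{- \frac{1}{1520} + 2478}\right) - \frac{1849}{3} = \left(-532 + \frac{1}{\frac{3766559}{1520}}\right) - \frac{1849}{3} = \left(-532 + \frac{1520}{3766559}\right) - \frac{1849}{3} = - \frac{2003807868}{3766559} - \frac{1849}{3} = - \frac{12975791195}{11299677}$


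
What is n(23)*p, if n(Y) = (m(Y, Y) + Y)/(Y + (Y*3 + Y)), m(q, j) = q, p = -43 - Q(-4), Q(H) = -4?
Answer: -78/5 ≈ -15.600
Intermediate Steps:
p = -39 (p = -43 - 1*(-4) = -43 + 4 = -39)
n(Y) = ⅖ (n(Y) = (Y + Y)/(Y + (Y*3 + Y)) = (2*Y)/(Y + (3*Y + Y)) = (2*Y)/(Y + 4*Y) = (2*Y)/((5*Y)) = (2*Y)*(1/(5*Y)) = ⅖)
n(23)*p = (⅖)*(-39) = -78/5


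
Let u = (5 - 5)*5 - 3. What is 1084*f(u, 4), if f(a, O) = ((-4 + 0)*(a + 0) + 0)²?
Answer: 156096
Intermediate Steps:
u = -3 (u = 0*5 - 3 = 0 - 3 = -3)
f(a, O) = 16*a² (f(a, O) = (-4*a + 0)² = (-4*a)² = 16*a²)
1084*f(u, 4) = 1084*(16*(-3)²) = 1084*(16*9) = 1084*144 = 156096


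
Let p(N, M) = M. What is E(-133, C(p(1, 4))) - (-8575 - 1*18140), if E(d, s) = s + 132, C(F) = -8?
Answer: 26839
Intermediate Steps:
E(d, s) = 132 + s
E(-133, C(p(1, 4))) - (-8575 - 1*18140) = (132 - 8) - (-8575 - 1*18140) = 124 - (-8575 - 18140) = 124 - 1*(-26715) = 124 + 26715 = 26839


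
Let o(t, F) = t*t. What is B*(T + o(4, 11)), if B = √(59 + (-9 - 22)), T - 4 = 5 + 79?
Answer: 208*√7 ≈ 550.32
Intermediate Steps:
o(t, F) = t²
T = 88 (T = 4 + (5 + 79) = 4 + 84 = 88)
B = 2*√7 (B = √(59 - 31) = √28 = 2*√7 ≈ 5.2915)
B*(T + o(4, 11)) = (2*√7)*(88 + 4²) = (2*√7)*(88 + 16) = (2*√7)*104 = 208*√7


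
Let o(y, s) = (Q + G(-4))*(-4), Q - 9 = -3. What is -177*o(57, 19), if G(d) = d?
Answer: 1416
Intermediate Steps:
Q = 6 (Q = 9 - 3 = 6)
o(y, s) = -8 (o(y, s) = (6 - 4)*(-4) = 2*(-4) = -8)
-177*o(57, 19) = -177*(-8) = 1416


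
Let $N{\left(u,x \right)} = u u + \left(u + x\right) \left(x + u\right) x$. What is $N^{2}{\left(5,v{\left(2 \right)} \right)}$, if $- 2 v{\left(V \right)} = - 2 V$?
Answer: $15129$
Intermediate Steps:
$v{\left(V \right)} = V$ ($v{\left(V \right)} = - \frac{\left(-2\right) V}{2} = V$)
$N{\left(u,x \right)} = u^{2} + x \left(u + x\right)^{2}$ ($N{\left(u,x \right)} = u^{2} + \left(u + x\right) \left(u + x\right) x = u^{2} + \left(u + x\right)^{2} x = u^{2} + x \left(u + x\right)^{2}$)
$N^{2}{\left(5,v{\left(2 \right)} \right)} = \left(5^{2} + 2 \left(5 + 2\right)^{2}\right)^{2} = \left(25 + 2 \cdot 7^{2}\right)^{2} = \left(25 + 2 \cdot 49\right)^{2} = \left(25 + 98\right)^{2} = 123^{2} = 15129$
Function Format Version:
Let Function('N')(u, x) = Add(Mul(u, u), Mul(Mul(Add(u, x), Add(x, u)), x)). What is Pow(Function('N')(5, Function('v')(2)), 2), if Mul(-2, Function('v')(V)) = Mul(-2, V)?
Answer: 15129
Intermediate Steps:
Function('v')(V) = V (Function('v')(V) = Mul(Rational(-1, 2), Mul(-2, V)) = V)
Function('N')(u, x) = Add(Pow(u, 2), Mul(x, Pow(Add(u, x), 2))) (Function('N')(u, x) = Add(Pow(u, 2), Mul(Mul(Add(u, x), Add(u, x)), x)) = Add(Pow(u, 2), Mul(Pow(Add(u, x), 2), x)) = Add(Pow(u, 2), Mul(x, Pow(Add(u, x), 2))))
Pow(Function('N')(5, Function('v')(2)), 2) = Pow(Add(Pow(5, 2), Mul(2, Pow(Add(5, 2), 2))), 2) = Pow(Add(25, Mul(2, Pow(7, 2))), 2) = Pow(Add(25, Mul(2, 49)), 2) = Pow(Add(25, 98), 2) = Pow(123, 2) = 15129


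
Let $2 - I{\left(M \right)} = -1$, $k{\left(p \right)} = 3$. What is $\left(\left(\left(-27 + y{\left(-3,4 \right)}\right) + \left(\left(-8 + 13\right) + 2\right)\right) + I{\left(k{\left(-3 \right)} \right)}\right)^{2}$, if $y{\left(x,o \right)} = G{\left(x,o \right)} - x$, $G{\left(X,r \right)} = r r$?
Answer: $4$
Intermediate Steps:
$I{\left(M \right)} = 3$ ($I{\left(M \right)} = 2 - -1 = 2 + 1 = 3$)
$G{\left(X,r \right)} = r^{2}$
$y{\left(x,o \right)} = o^{2} - x$
$\left(\left(\left(-27 + y{\left(-3,4 \right)}\right) + \left(\left(-8 + 13\right) + 2\right)\right) + I{\left(k{\left(-3 \right)} \right)}\right)^{2} = \left(\left(\left(-27 - \left(-3 - 4^{2}\right)\right) + \left(\left(-8 + 13\right) + 2\right)\right) + 3\right)^{2} = \left(\left(\left(-27 + \left(16 + 3\right)\right) + \left(5 + 2\right)\right) + 3\right)^{2} = \left(\left(\left(-27 + 19\right) + 7\right) + 3\right)^{2} = \left(\left(-8 + 7\right) + 3\right)^{2} = \left(-1 + 3\right)^{2} = 2^{2} = 4$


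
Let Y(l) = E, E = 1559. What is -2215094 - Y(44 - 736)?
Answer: -2216653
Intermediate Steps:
Y(l) = 1559
-2215094 - Y(44 - 736) = -2215094 - 1*1559 = -2215094 - 1559 = -2216653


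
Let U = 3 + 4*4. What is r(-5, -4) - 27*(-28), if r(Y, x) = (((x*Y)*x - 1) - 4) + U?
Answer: 690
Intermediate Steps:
U = 19 (U = 3 + 16 = 19)
r(Y, x) = 14 + Y*x² (r(Y, x) = (((x*Y)*x - 1) - 4) + 19 = (((Y*x)*x - 1) - 4) + 19 = ((Y*x² - 1) - 4) + 19 = ((-1 + Y*x²) - 4) + 19 = (-5 + Y*x²) + 19 = 14 + Y*x²)
r(-5, -4) - 27*(-28) = (14 - 5*(-4)²) - 27*(-28) = (14 - 5*16) + 756 = (14 - 80) + 756 = -66 + 756 = 690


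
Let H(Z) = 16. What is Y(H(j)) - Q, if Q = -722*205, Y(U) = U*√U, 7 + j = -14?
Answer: 148074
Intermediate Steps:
j = -21 (j = -7 - 14 = -21)
Y(U) = U^(3/2)
Q = -148010
Y(H(j)) - Q = 16^(3/2) - 1*(-148010) = 64 + 148010 = 148074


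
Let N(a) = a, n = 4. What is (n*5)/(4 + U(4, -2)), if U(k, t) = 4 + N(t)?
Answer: 10/3 ≈ 3.3333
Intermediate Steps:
U(k, t) = 4 + t
(n*5)/(4 + U(4, -2)) = (4*5)/(4 + (4 - 2)) = 20/(4 + 2) = 20/6 = 20*(⅙) = 10/3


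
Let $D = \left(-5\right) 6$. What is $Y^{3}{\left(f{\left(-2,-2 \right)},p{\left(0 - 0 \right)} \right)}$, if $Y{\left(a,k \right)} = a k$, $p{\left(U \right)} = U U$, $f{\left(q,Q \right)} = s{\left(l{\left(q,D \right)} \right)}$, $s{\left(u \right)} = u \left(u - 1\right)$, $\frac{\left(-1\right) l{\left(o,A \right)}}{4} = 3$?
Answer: $0$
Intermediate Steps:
$D = -30$
$l{\left(o,A \right)} = -12$ ($l{\left(o,A \right)} = \left(-4\right) 3 = -12$)
$s{\left(u \right)} = u \left(-1 + u\right)$
$f{\left(q,Q \right)} = 156$ ($f{\left(q,Q \right)} = - 12 \left(-1 - 12\right) = \left(-12\right) \left(-13\right) = 156$)
$p{\left(U \right)} = U^{2}$
$Y^{3}{\left(f{\left(-2,-2 \right)},p{\left(0 - 0 \right)} \right)} = \left(156 \left(0 - 0\right)^{2}\right)^{3} = \left(156 \left(0 + 0\right)^{2}\right)^{3} = \left(156 \cdot 0^{2}\right)^{3} = \left(156 \cdot 0\right)^{3} = 0^{3} = 0$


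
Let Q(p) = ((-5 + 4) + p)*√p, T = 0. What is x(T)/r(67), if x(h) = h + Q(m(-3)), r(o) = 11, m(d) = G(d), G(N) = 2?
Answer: √2/11 ≈ 0.12856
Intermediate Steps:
m(d) = 2
Q(p) = √p*(-1 + p) (Q(p) = (-1 + p)*√p = √p*(-1 + p))
x(h) = h + √2 (x(h) = h + √2*(-1 + 2) = h + √2*1 = h + √2)
x(T)/r(67) = (0 + √2)/11 = √2*(1/11) = √2/11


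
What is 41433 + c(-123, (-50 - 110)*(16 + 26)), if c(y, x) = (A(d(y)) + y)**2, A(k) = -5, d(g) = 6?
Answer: 57817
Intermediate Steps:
c(y, x) = (-5 + y)**2
41433 + c(-123, (-50 - 110)*(16 + 26)) = 41433 + (-5 - 123)**2 = 41433 + (-128)**2 = 41433 + 16384 = 57817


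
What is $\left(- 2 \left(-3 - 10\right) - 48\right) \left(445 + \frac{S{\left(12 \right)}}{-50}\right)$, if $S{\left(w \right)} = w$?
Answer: $- \frac{244618}{25} \approx -9784.7$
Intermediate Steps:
$\left(- 2 \left(-3 - 10\right) - 48\right) \left(445 + \frac{S{\left(12 \right)}}{-50}\right) = \left(- 2 \left(-3 - 10\right) - 48\right) \left(445 + \frac{12}{-50}\right) = \left(\left(-2\right) \left(-13\right) - 48\right) \left(445 + 12 \left(- \frac{1}{50}\right)\right) = \left(26 - 48\right) \left(445 - \frac{6}{25}\right) = \left(-22\right) \frac{11119}{25} = - \frac{244618}{25}$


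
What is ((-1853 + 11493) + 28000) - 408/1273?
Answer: 47915312/1273 ≈ 37640.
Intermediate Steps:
((-1853 + 11493) + 28000) - 408/1273 = (9640 + 28000) - 408/1273 = 37640 - 1*408/1273 = 37640 - 408/1273 = 47915312/1273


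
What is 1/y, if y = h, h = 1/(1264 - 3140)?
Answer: -1876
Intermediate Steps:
h = -1/1876 (h = 1/(-1876) = -1/1876 ≈ -0.00053305)
y = -1/1876 ≈ -0.00053305
1/y = 1/(-1/1876) = -1876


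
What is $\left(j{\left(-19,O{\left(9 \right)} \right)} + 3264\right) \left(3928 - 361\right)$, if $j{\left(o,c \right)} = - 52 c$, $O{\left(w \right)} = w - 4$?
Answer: $10715268$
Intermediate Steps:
$O{\left(w \right)} = -4 + w$
$j{\left(o,c \right)} = - 52 c$
$\left(j{\left(-19,O{\left(9 \right)} \right)} + 3264\right) \left(3928 - 361\right) = \left(- 52 \left(-4 + 9\right) + 3264\right) \left(3928 - 361\right) = \left(\left(-52\right) 5 + 3264\right) 3567 = \left(-260 + 3264\right) 3567 = 3004 \cdot 3567 = 10715268$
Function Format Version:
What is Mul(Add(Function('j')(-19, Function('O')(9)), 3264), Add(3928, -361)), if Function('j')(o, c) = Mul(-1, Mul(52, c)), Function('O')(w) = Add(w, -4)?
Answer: 10715268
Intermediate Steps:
Function('O')(w) = Add(-4, w)
Function('j')(o, c) = Mul(-52, c)
Mul(Add(Function('j')(-19, Function('O')(9)), 3264), Add(3928, -361)) = Mul(Add(Mul(-52, Add(-4, 9)), 3264), Add(3928, -361)) = Mul(Add(Mul(-52, 5), 3264), 3567) = Mul(Add(-260, 3264), 3567) = Mul(3004, 3567) = 10715268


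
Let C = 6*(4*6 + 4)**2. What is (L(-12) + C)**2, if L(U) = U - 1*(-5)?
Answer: 22061809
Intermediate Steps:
L(U) = 5 + U (L(U) = U + 5 = 5 + U)
C = 4704 (C = 6*(24 + 4)**2 = 6*28**2 = 6*784 = 4704)
(L(-12) + C)**2 = ((5 - 12) + 4704)**2 = (-7 + 4704)**2 = 4697**2 = 22061809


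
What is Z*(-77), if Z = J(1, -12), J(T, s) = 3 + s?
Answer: 693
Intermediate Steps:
Z = -9 (Z = 3 - 12 = -9)
Z*(-77) = -9*(-77) = 693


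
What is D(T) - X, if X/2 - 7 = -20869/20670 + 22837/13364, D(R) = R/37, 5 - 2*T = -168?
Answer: -1283536849/98275515 ≈ -13.061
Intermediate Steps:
T = 173/2 (T = 5/2 - ½*(-168) = 5/2 + 84 = 173/2 ≈ 86.500)
D(R) = R/37 (D(R) = R*(1/37) = R/37)
X = 81799409/5312190 (X = 14 + 2*(-20869/20670 + 22837/13364) = 14 + 2*(7428749/10624380) = 14 + 7428749/5312190 = 81799409/5312190 ≈ 15.398)
D(T) - X = (1/37)*(173/2) - 1*81799409/5312190 = 173/74 - 81799409/5312190 = -1283536849/98275515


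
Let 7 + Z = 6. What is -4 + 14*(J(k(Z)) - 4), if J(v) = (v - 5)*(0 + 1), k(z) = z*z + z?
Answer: -130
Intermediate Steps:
Z = -1 (Z = -7 + 6 = -1)
k(z) = z + z² (k(z) = z² + z = z + z²)
J(v) = -5 + v (J(v) = (-5 + v)*1 = -5 + v)
-4 + 14*(J(k(Z)) - 4) = -4 + 14*((-5 - (1 - 1)) - 4) = -4 + 14*((-5 - 1*0) - 4) = -4 + 14*((-5 + 0) - 4) = -4 + 14*(-5 - 4) = -4 + 14*(-9) = -4 - 126 = -130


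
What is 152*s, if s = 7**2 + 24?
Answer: 11096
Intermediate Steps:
s = 73 (s = 49 + 24 = 73)
152*s = 152*73 = 11096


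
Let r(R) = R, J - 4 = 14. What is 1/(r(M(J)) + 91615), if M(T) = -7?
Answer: 1/91608 ≈ 1.0916e-5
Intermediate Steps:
J = 18 (J = 4 + 14 = 18)
1/(r(M(J)) + 91615) = 1/(-7 + 91615) = 1/91608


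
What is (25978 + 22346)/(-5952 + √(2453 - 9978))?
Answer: -287624448/35433829 - 241620*I*√301/35433829 ≈ -8.1172 - 0.1183*I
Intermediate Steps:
(25978 + 22346)/(-5952 + √(2453 - 9978)) = 48324/(-5952 + √(-7525)) = 48324/(-5952 + 5*I*√301)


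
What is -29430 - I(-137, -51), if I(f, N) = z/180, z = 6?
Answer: -882901/30 ≈ -29430.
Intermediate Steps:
I(f, N) = 1/30 (I(f, N) = 6/180 = 6*(1/180) = 1/30)
-29430 - I(-137, -51) = -29430 - 1*1/30 = -29430 - 1/30 = -882901/30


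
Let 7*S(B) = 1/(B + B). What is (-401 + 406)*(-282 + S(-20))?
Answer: -78961/56 ≈ -1410.0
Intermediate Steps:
S(B) = 1/(14*B) (S(B) = 1/(7*(B + B)) = 1/(7*((2*B))) = (1/(2*B))/7 = 1/(14*B))
(-401 + 406)*(-282 + S(-20)) = (-401 + 406)*(-282 + (1/14)/(-20)) = 5*(-282 + (1/14)*(-1/20)) = 5*(-282 - 1/280) = 5*(-78961/280) = -78961/56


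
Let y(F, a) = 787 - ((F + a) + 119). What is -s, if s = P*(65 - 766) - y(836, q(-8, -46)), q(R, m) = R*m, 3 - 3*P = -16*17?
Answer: 191167/3 ≈ 63722.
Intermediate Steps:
P = 275/3 (P = 1 - (-16)*17/3 = 1 - ⅓*(-272) = 1 + 272/3 = 275/3 ≈ 91.667)
y(F, a) = 668 - F - a (y(F, a) = 787 - (119 + F + a) = 787 + (-119 - F - a) = 668 - F - a)
s = -191167/3 (s = 275*(65 - 766)/3 - (668 - 1*836 - (-8)*(-46)) = (275/3)*(-701) - (668 - 836 - 1*368) = -192775/3 - (668 - 836 - 368) = -192775/3 - 1*(-536) = -192775/3 + 536 = -191167/3 ≈ -63722.)
-s = -1*(-191167/3) = 191167/3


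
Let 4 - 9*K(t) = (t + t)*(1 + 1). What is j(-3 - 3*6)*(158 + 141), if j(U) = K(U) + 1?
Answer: 29003/9 ≈ 3222.6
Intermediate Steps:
K(t) = 4/9 - 4*t/9 (K(t) = 4/9 - (t + t)*(1 + 1)/9 = 4/9 - 2*t*2/9 = 4/9 - 4*t/9)
j(U) = 13/9 - 4*U/9 (j(U) = (4/9 - 4*U/9) + 1 = 13/9 - 4*U/9)
j(-3 - 3*6)*(158 + 141) = (13/9 - 4*(-3 - 3*6)/9)*(158 + 141) = (13/9 - 4*(-3 - 18)/9)*299 = (13/9 - 4/9*(-21))*299 = (13/9 + 28/3)*299 = (97/9)*299 = 29003/9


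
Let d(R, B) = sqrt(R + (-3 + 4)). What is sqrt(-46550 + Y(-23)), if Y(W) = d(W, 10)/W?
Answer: sqrt(-24624950 - 23*I*sqrt(22))/23 ≈ 0.0004726 - 215.75*I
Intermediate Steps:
d(R, B) = sqrt(1 + R) (d(R, B) = sqrt(R + 1) = sqrt(1 + R))
Y(W) = sqrt(1 + W)/W
sqrt(-46550 + Y(-23)) = sqrt(-46550 + sqrt(1 - 23)/(-23)) = sqrt(-46550 - I*sqrt(22)/23)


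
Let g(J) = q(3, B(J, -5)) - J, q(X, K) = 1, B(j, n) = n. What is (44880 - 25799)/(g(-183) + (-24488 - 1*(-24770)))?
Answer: 19081/466 ≈ 40.946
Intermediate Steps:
g(J) = 1 - J
(44880 - 25799)/(g(-183) + (-24488 - 1*(-24770))) = (44880 - 25799)/((1 - 1*(-183)) + (-24488 - 1*(-24770))) = 19081/((1 + 183) + (-24488 + 24770)) = 19081/(184 + 282) = 19081/466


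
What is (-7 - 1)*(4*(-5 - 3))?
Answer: 256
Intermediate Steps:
(-7 - 1)*(4*(-5 - 3)) = -32*(-8) = -8*(-32) = 256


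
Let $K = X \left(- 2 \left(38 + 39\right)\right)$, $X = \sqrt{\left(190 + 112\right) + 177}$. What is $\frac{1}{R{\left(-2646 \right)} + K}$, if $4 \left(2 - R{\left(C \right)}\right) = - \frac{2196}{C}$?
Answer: $- \frac{154938}{981909570575} - \frac{13311144 \sqrt{479}}{981909570575} \approx -0.00029685$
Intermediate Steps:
$R{\left(C \right)} = 2 + \frac{549}{C}$ ($R{\left(C \right)} = 2 - \frac{\left(-2196\right) \frac{1}{C}}{4} = 2 + \frac{549}{C}$)
$X = \sqrt{479}$ ($X = \sqrt{302 + 177} = \sqrt{479} \approx 21.886$)
$K = - 154 \sqrt{479}$ ($K = \sqrt{479} \left(- 2 \left(38 + 39\right)\right) = \sqrt{479} \left(\left(-2\right) 77\right) = \sqrt{479} \left(-154\right) = - 154 \sqrt{479} \approx -3370.5$)
$\frac{1}{R{\left(-2646 \right)} + K} = \frac{1}{\left(2 + \frac{549}{-2646}\right) - 154 \sqrt{479}} = \frac{1}{\left(2 + 549 \left(- \frac{1}{2646}\right)\right) - 154 \sqrt{479}} = \frac{1}{\left(2 - \frac{61}{294}\right) - 154 \sqrt{479}} = \frac{1}{\frac{527}{294} - 154 \sqrt{479}}$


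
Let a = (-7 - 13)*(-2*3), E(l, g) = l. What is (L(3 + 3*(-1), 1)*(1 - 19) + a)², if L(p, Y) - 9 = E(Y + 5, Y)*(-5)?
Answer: 248004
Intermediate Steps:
L(p, Y) = -16 - 5*Y (L(p, Y) = 9 + (Y + 5)*(-5) = 9 + (5 + Y)*(-5) = 9 + (-25 - 5*Y) = -16 - 5*Y)
a = 120 (a = -20*(-6) = 120)
(L(3 + 3*(-1), 1)*(1 - 19) + a)² = ((-16 - 5*1)*(1 - 19) + 120)² = ((-16 - 5)*(-18) + 120)² = (-21*(-18) + 120)² = (378 + 120)² = 498² = 248004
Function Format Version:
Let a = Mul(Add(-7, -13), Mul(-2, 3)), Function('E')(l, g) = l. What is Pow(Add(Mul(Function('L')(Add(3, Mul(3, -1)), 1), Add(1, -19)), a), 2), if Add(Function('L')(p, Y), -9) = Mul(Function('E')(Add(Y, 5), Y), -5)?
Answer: 248004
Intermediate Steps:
Function('L')(p, Y) = Add(-16, Mul(-5, Y)) (Function('L')(p, Y) = Add(9, Mul(Add(Y, 5), -5)) = Add(9, Mul(Add(5, Y), -5)) = Add(9, Add(-25, Mul(-5, Y))) = Add(-16, Mul(-5, Y)))
a = 120 (a = Mul(-20, -6) = 120)
Pow(Add(Mul(Function('L')(Add(3, Mul(3, -1)), 1), Add(1, -19)), a), 2) = Pow(Add(Mul(Add(-16, Mul(-5, 1)), Add(1, -19)), 120), 2) = Pow(Add(Mul(Add(-16, -5), -18), 120), 2) = Pow(Add(Mul(-21, -18), 120), 2) = Pow(Add(378, 120), 2) = Pow(498, 2) = 248004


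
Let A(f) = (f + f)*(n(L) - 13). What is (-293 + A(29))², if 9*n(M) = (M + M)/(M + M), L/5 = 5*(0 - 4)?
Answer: 87703225/81 ≈ 1.0828e+6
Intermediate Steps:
L = -100 (L = 5*(5*(0 - 4)) = 5*(5*(-4)) = 5*(-20) = -100)
n(M) = ⅑ (n(M) = ((M + M)/(M + M))/9 = ((2*M)/((2*M)))/9 = ((2*M)*(1/(2*M)))/9 = (⅑)*1 = ⅑)
A(f) = -232*f/9 (A(f) = (f + f)*(⅑ - 13) = (2*f)*(-116/9) = -232*f/9)
(-293 + A(29))² = (-293 - 232/9*29)² = (-293 - 6728/9)² = (-9365/9)² = 87703225/81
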